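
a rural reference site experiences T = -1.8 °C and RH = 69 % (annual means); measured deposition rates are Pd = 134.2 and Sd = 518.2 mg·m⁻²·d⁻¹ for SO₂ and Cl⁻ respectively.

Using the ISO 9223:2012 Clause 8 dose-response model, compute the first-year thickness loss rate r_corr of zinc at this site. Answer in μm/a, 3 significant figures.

zinc: temperature factor f = +0.038·(-11.8) = -0.4484
  sulphur-dioxide contribution → 1.7 μm/a
  chloride contribution → 0.9196 μm/a
  total first-year rate 2.62 μm/a

r_corr = 2.62 μm/a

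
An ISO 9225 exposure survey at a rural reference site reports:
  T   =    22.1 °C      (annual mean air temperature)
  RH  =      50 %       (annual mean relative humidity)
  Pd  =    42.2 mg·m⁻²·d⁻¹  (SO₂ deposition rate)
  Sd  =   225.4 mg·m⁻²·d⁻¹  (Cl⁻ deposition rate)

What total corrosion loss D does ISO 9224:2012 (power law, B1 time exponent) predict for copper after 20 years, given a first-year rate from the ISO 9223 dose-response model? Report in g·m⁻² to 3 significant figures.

D(20) = 59.0 g·m⁻²

copper: temperature factor f = -0.080·(12.1) = -0.9680
  Pd branch = 0.0053·Pd^0.26·e^(0.059·RH+f) = 0.1018 μm/a
  Cl⁻ term: 0.01025·225.4^0.27·exp(0.036·50+0.049·22.1) = 0.7908
  r_corr = 0.1018 + 0.7908 = 0.8925 μm/a
ISO 9224: D(t) = r_corr · t^b with b = 0.667 (copper, B1)
  D(20) = 0.8925 × 20^0.667 = 0.8925 × 7.375 = 6.583 μm
  Mass loss = 6.583 μm × 8.96 g/cm³ = 58.98 g·m⁻²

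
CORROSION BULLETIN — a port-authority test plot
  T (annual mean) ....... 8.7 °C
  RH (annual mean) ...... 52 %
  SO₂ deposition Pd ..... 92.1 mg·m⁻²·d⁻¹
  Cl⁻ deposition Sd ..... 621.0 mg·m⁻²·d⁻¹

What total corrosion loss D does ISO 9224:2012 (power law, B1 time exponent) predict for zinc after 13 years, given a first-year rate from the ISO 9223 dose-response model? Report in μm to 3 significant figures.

D(13) = 25.4 μm

zinc: temperature factor f = +0.038·(-1.3) = -0.0494
  sulphur-dioxide contribution → 0.9823 μm/a
  chloride contribution → 2.172 μm/a
  total first-year rate 3.155 μm/a
ISO 9224: D(t) = r_corr · t^b with b = 0.813 (zinc, B1)
  D(13) = 3.155 × 13^0.813 = 3.155 × 8.047 = 25.39 μm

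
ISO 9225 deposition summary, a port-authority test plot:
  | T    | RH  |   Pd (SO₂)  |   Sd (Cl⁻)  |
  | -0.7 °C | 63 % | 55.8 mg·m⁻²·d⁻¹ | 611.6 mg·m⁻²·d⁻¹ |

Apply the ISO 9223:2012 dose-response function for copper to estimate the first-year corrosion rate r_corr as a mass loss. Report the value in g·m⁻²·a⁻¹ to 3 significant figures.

copper: f(T) = +0.126·(T−10) [T≤10 °C] = -1.3482
  Pd branch = 0.0053·Pd^0.26·e^(0.059·RH+f) = 0.1611 μm/a
  Cl⁻ term: 0.01025·611.6^0.27·exp(0.036·63+0.049·-0.7) = 0.5409
  r_corr = 0.1611 + 0.5409 = 0.7021 μm/a
Convert to mass loss: 0.7021 μm/a × 8.96 g/cm³ = 6.291 g·m⁻²·a⁻¹

r_corr = 6.29 g·m⁻²·a⁻¹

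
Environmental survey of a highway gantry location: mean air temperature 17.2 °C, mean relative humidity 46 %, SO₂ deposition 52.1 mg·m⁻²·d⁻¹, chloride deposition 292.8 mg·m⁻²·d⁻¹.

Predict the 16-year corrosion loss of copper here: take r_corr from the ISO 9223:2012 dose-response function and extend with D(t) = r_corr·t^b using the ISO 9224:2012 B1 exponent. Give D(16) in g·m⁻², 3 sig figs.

copper: temperature factor f = -0.080·(7.2) = -0.5760
  Pd branch = 0.0053·Pd^0.26·e^(0.059·RH+f) = 0.1257 μm/a
  Cl⁻ term: 0.01025·292.8^0.27·exp(0.036·46+0.049·17.2) = 0.578
  r_corr = 0.1257 + 0.578 = 0.7036 μm/a
Long-term exponent b (ISO 9224 Table 2, B1) = 0.667
  D(16) = 0.7036 × 16^0.667 = 0.7036 × 6.355 = 4.472 μm
  Mass loss = 4.472 μm × 8.96 g/cm³ = 40.07 g·m⁻²

D(16) = 40.1 g·m⁻²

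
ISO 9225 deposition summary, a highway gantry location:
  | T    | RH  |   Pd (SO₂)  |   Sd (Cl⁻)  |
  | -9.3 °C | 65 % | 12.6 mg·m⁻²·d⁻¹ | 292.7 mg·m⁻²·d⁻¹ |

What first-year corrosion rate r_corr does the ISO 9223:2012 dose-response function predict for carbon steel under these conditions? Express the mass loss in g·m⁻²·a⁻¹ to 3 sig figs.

r_corr = 170 g·m⁻²·a⁻¹

carbon steel: f(T) = +0.150·(T−10) [T≤10 °C] = -2.8950
  Pd branch = 1.77·Pd^0.52·e^(0.02·RH+f) = 1.341 μm/a
  Sd branch = 0.102·Sd^0.62·e^(0.033·RH+0.04·T) = 20.31 μm/a
  r_corr = 1.341 + 20.31 = 21.65 μm/a
Convert to mass loss: 21.65 μm/a × 7.85 g/cm³ = 170 g·m⁻²·a⁻¹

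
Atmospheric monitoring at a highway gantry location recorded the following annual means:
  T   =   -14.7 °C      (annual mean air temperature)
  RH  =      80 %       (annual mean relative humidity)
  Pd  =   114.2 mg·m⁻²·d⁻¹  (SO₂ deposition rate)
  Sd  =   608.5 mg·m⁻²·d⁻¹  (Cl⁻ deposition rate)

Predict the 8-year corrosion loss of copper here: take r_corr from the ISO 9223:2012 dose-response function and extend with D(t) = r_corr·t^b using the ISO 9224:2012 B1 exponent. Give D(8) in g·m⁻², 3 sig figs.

D(8) = 21.2 g·m⁻²

copper: T≤10 °C ⇒ hinge +0.126·(-14.7−10) = -3.1122
  Pd branch = 0.0053·Pd^0.26·e^(0.059·RH+f) = 0.09068 μm/a
  Cl⁻ term: 0.01025·608.5^0.27·exp(0.036·80+0.049·-14.7) = 0.5017
  r_corr = 0.09068 + 0.5017 = 0.5924 μm/a
Power-law: D(8) = r_corr · 8^0.667
  D(8) = 0.5924 × 8^0.667 = 0.5924 × 4.003 = 2.371 μm
  Mass loss = 2.371 μm × 8.96 g/cm³ = 21.24 g·m⁻²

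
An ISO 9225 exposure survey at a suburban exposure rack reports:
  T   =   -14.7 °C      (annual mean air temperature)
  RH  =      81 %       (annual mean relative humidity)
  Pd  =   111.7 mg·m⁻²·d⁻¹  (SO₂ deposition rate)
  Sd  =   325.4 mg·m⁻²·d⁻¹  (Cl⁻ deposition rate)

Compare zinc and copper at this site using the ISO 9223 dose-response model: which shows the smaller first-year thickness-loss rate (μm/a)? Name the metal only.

zinc: f(T) = +0.038·(T−10) [T≤10 °C] = -0.9386
  sulphur-dioxide contribution → 1.668 μm/a
  chloride contribution → 0.2594 μm/a
  total first-year rate 1.928 μm/a
copper: f(T) = +0.126·(T−10) [T≤10 °C] = -3.1122
  sulphur-dioxide contribution → 0.09564 μm/a
  chloride contribution → 0.4392 μm/a
  total first-year rate 0.5348 μm/a
Ordering by μm/a: zinc (1.93) > copper (0.535)

copper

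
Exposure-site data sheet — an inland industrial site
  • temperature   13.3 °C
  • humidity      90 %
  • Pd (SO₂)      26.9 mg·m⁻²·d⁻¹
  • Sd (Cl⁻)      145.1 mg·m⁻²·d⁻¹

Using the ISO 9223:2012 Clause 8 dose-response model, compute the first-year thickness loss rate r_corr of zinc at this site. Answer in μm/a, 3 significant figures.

zinc: f(T) = -0.071·(T−10) [T>10 °C] = -0.2343
  SO₂ term: 0.0129·26.9^0.44·exp(0.046·90-0.2343) = 2.728
  Cl⁻ term: 0.0175·145.1^0.57·exp(0.008·90+0.085·13.3) = 1.9
  r_corr = 2.728 + 1.9 = 4.629 μm/a

r_corr = 4.63 μm/a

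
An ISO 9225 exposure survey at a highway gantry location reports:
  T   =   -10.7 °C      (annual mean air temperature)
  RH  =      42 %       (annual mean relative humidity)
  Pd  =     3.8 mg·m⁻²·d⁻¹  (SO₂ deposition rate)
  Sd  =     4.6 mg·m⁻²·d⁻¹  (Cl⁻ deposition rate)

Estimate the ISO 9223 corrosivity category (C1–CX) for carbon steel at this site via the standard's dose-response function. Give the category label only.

C1

carbon steel: T≤10 °C ⇒ hinge +0.150·(-10.7−10) = -3.1050
  Pd branch = 1.77·Pd^0.52·e^(0.02·RH+f) = 0.3679 μm/a
  Cl⁻ term: 0.102·4.6^0.62·exp(0.033·42+0.04·-10.7) = 0.6848
  sum: 0.3679 + 0.6848 → r_corr = 1.053 μm/a
Category bounds: 0…1.3 μm/a bracket r_corr ⇒ C1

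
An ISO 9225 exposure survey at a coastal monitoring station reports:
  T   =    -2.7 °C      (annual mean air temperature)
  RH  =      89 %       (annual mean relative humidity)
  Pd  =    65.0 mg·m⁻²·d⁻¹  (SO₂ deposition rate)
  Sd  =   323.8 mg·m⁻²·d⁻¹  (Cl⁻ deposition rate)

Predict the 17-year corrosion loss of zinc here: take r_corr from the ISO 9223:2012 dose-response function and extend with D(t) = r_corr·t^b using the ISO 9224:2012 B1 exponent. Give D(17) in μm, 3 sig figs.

D(17) = 37.6 μm

zinc: T≤10 °C ⇒ hinge +0.038·(-2.7−10) = -0.4826
  Pd branch = 0.0129·Pd^0.44·e^(0.046·RH+f) = 2.997 μm/a
  Sd branch = 0.0175·Sd^0.57·e^(0.008·RH+0.085·T) = 0.7646 μm/a
  r_corr = 2.997 + 0.7646 = 3.762 μm/a
Power-law: D(17) = r_corr · 17^0.813
  D(17) = 3.762 × 17^0.813 = 3.762 × 10.01 = 37.65 μm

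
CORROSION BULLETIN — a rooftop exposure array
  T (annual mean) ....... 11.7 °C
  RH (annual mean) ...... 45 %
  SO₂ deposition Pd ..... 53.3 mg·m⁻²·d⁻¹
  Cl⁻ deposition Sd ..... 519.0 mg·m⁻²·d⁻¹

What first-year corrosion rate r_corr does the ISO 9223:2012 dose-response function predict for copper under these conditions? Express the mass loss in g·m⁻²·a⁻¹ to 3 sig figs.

copper: temperature factor f = -0.080·(1.7) = -0.1360
  SO₂ term: 0.0053·53.3^0.26·exp(0.059·45-0.1360) = 0.185
  Cl⁻ term: 0.01025·519.0^0.27·exp(0.036·45+0.049·11.7) = 0.497
  sum: 0.185 + 0.497 → r_corr = 0.682 μm/a
Convert to mass loss: 0.682 μm/a × 8.96 g/cm³ = 6.111 g·m⁻²·a⁻¹

r_corr = 6.11 g·m⁻²·a⁻¹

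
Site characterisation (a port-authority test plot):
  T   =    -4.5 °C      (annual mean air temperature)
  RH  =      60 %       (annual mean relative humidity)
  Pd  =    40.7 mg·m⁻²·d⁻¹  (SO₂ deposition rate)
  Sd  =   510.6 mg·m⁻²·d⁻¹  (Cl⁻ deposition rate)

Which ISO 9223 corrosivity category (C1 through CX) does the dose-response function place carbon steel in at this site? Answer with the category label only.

carbon steel: temperature factor f = +0.150·(-14.5) = -2.1750
  sulphur-dioxide contribution → 4.587 μm/a
  chloride contribution → 29.47 μm/a
  ⇒ r_corr(carbon steel) = 34.05 μm/a
ISO 9223 Table 2 (carbon steel): 25 < 34.1 ≤ 50 μm/a ⇒ C3

C3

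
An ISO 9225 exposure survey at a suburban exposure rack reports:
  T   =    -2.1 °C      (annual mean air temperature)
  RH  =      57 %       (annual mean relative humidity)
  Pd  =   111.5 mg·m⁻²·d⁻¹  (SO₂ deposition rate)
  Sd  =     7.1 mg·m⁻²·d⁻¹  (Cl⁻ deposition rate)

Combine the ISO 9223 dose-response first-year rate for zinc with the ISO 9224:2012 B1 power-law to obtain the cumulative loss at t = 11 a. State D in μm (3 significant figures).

D(11) = 6.76 μm

zinc: f(T) = +0.038·(T−10) [T≤10 °C] = -0.4598
  Pd branch = 0.0129·Pd^0.44·e^(0.046·RH+f) = 0.8921 μm/a
  Sd branch = 0.0175·Sd^0.57·e^(0.008·RH+0.085·T) = 0.07059 μm/a
  sum: 0.8921 + 0.07059 → r_corr = 0.9627 μm/a
Power-law: D(11) = r_corr · 11^0.813
  D(11) = 0.9627 × 11^0.813 = 0.9627 × 7.025 = 6.763 μm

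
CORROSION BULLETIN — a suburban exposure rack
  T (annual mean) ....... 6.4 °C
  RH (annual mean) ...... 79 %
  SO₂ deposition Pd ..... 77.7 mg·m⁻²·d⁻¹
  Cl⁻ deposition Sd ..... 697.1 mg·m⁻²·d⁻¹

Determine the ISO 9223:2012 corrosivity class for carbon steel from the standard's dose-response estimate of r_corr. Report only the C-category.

C5

carbon steel: T≤10 °C ⇒ hinge +0.150·(6.4−10) = -0.5400
  SO₂ term: 1.77·77.7^0.52·exp(0.02·79-0.5400) = 48.16
  Sd branch = 0.102·Sd^0.62·e^(0.033·RH+0.04·T) = 103.5 μm/a
  r_corr = 48.16 + 103.5 = 151.6 μm/a
152 μm/a falls in (80, 200] for carbon steel → category C5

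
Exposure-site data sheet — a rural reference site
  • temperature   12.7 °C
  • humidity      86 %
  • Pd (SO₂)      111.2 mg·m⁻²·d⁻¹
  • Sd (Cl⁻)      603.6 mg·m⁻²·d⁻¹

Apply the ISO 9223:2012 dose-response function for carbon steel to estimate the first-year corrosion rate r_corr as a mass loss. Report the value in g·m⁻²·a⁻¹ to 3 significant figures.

carbon steel: f(T) = -0.054·(T−10) [T>10 °C] = -0.1458
  sulphur-dioxide contribution → 99 μm/a
  chloride contribution → 153.4 μm/a
  total first-year rate 252.4 μm/a
Convert to mass loss: 252.4 μm/a × 7.85 g/cm³ = 1981 g·m⁻²·a⁻¹

r_corr = 1.98e+03 g·m⁻²·a⁻¹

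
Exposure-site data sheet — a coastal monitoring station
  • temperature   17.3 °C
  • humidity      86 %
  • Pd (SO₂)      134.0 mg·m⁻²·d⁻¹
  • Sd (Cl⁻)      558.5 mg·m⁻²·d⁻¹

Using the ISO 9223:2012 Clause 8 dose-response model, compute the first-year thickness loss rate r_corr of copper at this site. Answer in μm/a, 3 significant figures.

r_corr = 4.61 μm/a

copper: f(T) = -0.080·(T−10) [T>10 °C] = -0.5840
  SO₂ term: 0.0053·134.0^0.26·exp(0.059·86-0.5840) = 1.688
  Cl⁻ term: 0.01025·558.5^0.27·exp(0.036·86+0.049·17.3) = 2.918
  r_corr = 1.688 + 2.918 = 4.606 μm/a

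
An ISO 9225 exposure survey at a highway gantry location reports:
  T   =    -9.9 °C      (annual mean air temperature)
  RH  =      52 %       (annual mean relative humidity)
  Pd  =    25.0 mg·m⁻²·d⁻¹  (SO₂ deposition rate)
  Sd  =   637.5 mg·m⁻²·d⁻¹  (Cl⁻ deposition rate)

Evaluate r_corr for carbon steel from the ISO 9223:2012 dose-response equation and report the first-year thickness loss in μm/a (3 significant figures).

r_corr = 22.3 μm/a

carbon steel: T≤10 °C ⇒ hinge +0.150·(-9.9−10) = -2.9850
  sulphur-dioxide contribution → 1.35 μm/a
  chloride contribution → 20.92 μm/a
  total first-year rate 22.27 μm/a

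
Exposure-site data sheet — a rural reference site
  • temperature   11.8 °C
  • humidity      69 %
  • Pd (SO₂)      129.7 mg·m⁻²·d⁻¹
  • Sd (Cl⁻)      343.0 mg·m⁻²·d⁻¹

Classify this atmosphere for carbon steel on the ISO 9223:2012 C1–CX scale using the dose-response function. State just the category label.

C5

carbon steel: temperature factor f = -0.054·(1.8) = -0.0972
  sulphur-dioxide contribution → 80.13 μm/a
  chloride contribution → 59.48 μm/a
  ⇒ r_corr(carbon steel) = 139.6 μm/a
Category bounds: 80…200 μm/a bracket r_corr ⇒ C5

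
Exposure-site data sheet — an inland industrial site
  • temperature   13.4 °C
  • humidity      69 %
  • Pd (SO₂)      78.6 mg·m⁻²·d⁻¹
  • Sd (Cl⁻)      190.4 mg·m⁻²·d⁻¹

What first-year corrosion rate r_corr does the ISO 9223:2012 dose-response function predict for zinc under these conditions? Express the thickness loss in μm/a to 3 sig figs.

r_corr = 3.54 μm/a

zinc: T>10 °C ⇒ hinge -0.071·(13.4−10) = -0.2414
  sulphur-dioxide contribution → 1.653 μm/a
  chloride contribution → 1.892 μm/a
  total first-year rate 3.544 μm/a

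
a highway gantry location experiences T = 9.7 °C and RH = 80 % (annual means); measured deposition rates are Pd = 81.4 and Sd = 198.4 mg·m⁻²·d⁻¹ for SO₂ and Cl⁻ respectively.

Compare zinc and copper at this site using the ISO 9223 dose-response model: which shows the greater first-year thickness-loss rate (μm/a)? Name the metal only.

zinc

zinc: f(T) = +0.038·(T−10) [T≤10 °C] = -0.0114
  SO₂ term: 0.0129·81.4^0.44·exp(0.046·80-0.0114) = 3.504
  Sd branch = 0.0175·Sd^0.57·e^(0.008·RH+0.085·T) = 1.544 μm/a
  r_corr = 3.504 + 1.544 = 5.048 μm/a
copper: T≤10 °C ⇒ hinge +0.126·(9.7−10) = -0.0378
  Pd branch = 0.0053·Pd^0.26·e^(0.059·RH+f) = 1.797 μm/a
  Sd branch = 0.01025·Sd^0.27·e^(0.036·RH+0.049·T) = 1.225 μm/a
  sum: 1.797 + 1.225 → r_corr = 3.022 μm/a
Ordering by μm/a: zinc (5.05) > copper (3.02)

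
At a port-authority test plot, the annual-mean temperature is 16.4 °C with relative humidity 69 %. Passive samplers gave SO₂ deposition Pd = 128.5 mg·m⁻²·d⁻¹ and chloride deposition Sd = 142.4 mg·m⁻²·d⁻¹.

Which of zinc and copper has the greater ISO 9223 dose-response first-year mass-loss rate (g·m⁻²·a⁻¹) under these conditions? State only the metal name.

zinc: T>10 °C ⇒ hinge -0.071·(16.4−10) = -0.4544
  Pd branch = 0.0129·Pd^0.44·e^(0.046·RH+f) = 1.658 μm/a
  Sd branch = 0.0175·Sd^0.57·e^(0.008·RH+0.085·T) = 2.069 μm/a
  r_corr = 1.658 + 2.069 = 3.727 μm/a
  mass loss = 3.727 μm/a × 7.14 g/cm³ = 26.61 g·m⁻²·a⁻¹
copper: f(T) = -0.080·(T−10) [T>10 °C] = -0.5120
  Pd branch = 0.0053·Pd^0.26·e^(0.059·RH+f) = 0.658 μm/a
  Cl⁻ term: 0.01025·142.4^0.27·exp(0.036·69+0.049·16.4) = 1.047
  sum: 0.658 + 1.047 → r_corr = 1.705 μm/a
  mass loss = 1.705 μm/a × 8.96 g/cm³ = 15.28 g·m⁻²·a⁻¹
Ordering by g·m⁻²·a⁻¹: zinc (26.6) > copper (15.3)

zinc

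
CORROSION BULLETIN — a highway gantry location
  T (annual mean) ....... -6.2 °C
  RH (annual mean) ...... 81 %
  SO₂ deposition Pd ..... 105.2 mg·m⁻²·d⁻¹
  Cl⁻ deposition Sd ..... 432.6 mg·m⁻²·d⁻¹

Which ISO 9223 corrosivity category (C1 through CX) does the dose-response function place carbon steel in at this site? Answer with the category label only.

C4

carbon steel: T≤10 °C ⇒ hinge +0.150·(-6.2−10) = -2.4300
  sulphur-dioxide contribution → 8.864 μm/a
  chloride contribution → 49.68 μm/a
  ⇒ r_corr(carbon steel) = 58.54 μm/a
Category bounds: 50…80 μm/a bracket r_corr ⇒ C4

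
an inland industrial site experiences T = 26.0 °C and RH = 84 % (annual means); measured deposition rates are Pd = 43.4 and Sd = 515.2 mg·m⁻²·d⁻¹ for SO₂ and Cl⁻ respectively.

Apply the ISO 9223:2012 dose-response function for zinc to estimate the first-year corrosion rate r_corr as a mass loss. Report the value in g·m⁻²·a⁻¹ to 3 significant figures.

r_corr = 85.8 g·m⁻²·a⁻¹

zinc: temperature factor f = -0.071·(16.0) = -1.1360
  sulphur-dioxide contribution → 1.037 μm/a
  chloride contribution → 10.98 μm/a
  total first-year rate 12.01 μm/a
Convert to mass loss: 12.01 μm/a × 7.14 g/cm³ = 85.78 g·m⁻²·a⁻¹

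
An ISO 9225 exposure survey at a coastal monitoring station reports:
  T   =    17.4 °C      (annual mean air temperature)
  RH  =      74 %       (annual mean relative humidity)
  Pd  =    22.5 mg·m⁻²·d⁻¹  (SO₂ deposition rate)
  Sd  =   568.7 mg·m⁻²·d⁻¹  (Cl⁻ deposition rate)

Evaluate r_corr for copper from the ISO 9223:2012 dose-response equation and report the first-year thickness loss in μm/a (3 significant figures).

r_corr = 2.43 μm/a

copper: T>10 °C ⇒ hinge -0.080·(17.4−10) = -0.5920
  sulphur-dioxide contribution → 0.5186 μm/a
  chloride contribution → 1.913 μm/a
  ⇒ r_corr(copper) = 2.432 μm/a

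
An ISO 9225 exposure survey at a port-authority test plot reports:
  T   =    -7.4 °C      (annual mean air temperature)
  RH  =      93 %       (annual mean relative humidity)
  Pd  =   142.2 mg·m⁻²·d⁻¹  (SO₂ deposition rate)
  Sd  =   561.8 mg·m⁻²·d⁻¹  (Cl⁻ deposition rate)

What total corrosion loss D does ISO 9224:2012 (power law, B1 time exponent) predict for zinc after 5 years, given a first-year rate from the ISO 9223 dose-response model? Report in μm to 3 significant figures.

D(5) = 18.4 μm

zinc: T≤10 °C ⇒ hinge +0.038·(-7.4−10) = -0.6612
  sulphur-dioxide contribution → 4.252 μm/a
  chloride contribution → 0.7248 μm/a
  total first-year rate 4.977 μm/a
Power-law: D(5) = r_corr · 5^0.813
  D(5) = 4.977 × 5^0.813 = 4.977 × 3.701 = 18.42 μm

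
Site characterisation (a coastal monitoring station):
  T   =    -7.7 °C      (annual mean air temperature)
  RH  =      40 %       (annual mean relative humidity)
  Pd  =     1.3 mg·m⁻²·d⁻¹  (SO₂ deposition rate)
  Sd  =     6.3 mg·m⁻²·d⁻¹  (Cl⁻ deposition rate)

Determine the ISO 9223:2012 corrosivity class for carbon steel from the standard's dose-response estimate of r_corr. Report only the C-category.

C1

carbon steel: T≤10 °C ⇒ hinge +0.150·(-7.7−10) = -2.6550
  Pd branch = 1.77·Pd^0.52·e^(0.02·RH+f) = 0.3174 μm/a
  Sd branch = 0.102·Sd^0.62·e^(0.033·RH+0.04·T) = 0.8784 μm/a
  r_corr = 0.3174 + 0.8784 = 1.196 μm/a
Category bounds: 0…1.3 μm/a bracket r_corr ⇒ C1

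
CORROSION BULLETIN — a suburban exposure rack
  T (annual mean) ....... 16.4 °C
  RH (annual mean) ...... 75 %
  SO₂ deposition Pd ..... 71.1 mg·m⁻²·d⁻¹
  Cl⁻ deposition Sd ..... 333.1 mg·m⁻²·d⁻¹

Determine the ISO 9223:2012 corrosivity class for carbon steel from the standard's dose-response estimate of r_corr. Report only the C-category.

C5

carbon steel: temperature factor f = -0.054·(6.4) = -0.3456
  Pd branch = 1.77·Pd^0.52·e^(0.02·RH+f) = 51.56 μm/a
  Sd branch = 0.102·Sd^0.62·e^(0.033·RH+0.04·T) = 85.58 μm/a
  r_corr = 51.56 + 85.58 = 137.1 μm/a
ISO 9223 Table 2 (carbon steel): 80 < 137 ≤ 200 μm/a ⇒ C5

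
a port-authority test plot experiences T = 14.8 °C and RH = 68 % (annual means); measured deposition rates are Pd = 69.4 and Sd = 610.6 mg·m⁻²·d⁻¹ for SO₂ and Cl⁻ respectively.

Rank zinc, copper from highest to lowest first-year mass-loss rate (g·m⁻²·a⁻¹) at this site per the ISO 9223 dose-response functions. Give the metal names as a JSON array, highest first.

["zinc", "copper"]

zinc: temperature factor f = -0.071·(4.8) = -0.3408
  sulphur-dioxide contribution → 1.353 μm/a
  chloride contribution → 4.107 μm/a
  total first-year rate 5.46 μm/a
  mass loss = 5.46 μm/a × 7.14 g/cm³ = 38.98 g·m⁻²·a⁻¹
copper: T>10 °C ⇒ hinge -0.080·(14.8−10) = -0.3840
  sulphur-dioxide contribution → 0.6007 μm/a
  chloride contribution → 1.384 μm/a
  ⇒ r_corr(copper) = 1.984 μm/a
  mass loss = 1.984 μm/a × 8.96 g/cm³ = 17.78 g·m⁻²·a⁻¹
Ordering by g·m⁻²·a⁻¹: zinc (39) > copper (17.8)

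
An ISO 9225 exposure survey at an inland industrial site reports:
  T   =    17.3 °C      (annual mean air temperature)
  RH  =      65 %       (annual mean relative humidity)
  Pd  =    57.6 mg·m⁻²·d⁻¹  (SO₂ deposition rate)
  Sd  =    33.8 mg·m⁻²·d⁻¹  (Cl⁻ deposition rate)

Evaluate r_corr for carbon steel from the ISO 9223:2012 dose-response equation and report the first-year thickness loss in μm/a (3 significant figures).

carbon steel: T>10 °C ⇒ hinge -0.054·(17.3−10) = -0.3942
  SO₂ term: 1.77·57.6^0.52·exp(0.02·65-0.3942) = 36.04
  Sd branch = 0.102·Sd^0.62·e^(0.033·RH+0.04·T) = 15.44 μm/a
  sum: 36.04 + 15.44 → r_corr = 51.48 μm/a

r_corr = 51.5 μm/a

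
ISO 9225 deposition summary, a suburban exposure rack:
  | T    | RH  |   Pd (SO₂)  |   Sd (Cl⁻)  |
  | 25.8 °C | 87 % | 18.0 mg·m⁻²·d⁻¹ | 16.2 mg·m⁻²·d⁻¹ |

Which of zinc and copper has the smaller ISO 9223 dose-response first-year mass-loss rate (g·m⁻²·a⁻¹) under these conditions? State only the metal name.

zinc: temperature factor f = -0.071·(15.8) = -1.1218
  sulphur-dioxide contribution → 0.8199 μm/a
  chloride contribution → 1.539 μm/a
  ⇒ r_corr(zinc) = 2.359 μm/a
  mass loss = 2.359 μm/a × 7.14 g/cm³ = 16.84 g·m⁻²·a⁻¹
copper: T>10 °C ⇒ hinge -0.080·(25.8−10) = -1.2640
  sulphur-dioxide contribution → 0.5382 μm/a
  chloride contribution → 1.764 μm/a
  total first-year rate 2.302 μm/a
  mass loss = 2.302 μm/a × 8.96 g/cm³ = 20.63 g·m⁻²·a⁻¹
Ordering by g·m⁻²·a⁻¹: copper (20.6) > zinc (16.8)

zinc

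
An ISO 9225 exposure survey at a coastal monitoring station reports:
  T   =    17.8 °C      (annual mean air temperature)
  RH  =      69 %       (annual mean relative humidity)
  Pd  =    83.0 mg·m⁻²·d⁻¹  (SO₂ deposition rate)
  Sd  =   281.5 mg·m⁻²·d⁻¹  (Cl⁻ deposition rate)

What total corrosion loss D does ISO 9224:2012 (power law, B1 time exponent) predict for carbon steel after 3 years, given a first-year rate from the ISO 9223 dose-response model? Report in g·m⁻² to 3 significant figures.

carbon steel: f(T) = -0.054·(T−10) [T>10 °C] = -0.4212
  sulphur-dioxide contribution → 45.95 μm/a
  chloride contribution → 66.89 μm/a
  ⇒ r_corr(carbon steel) = 112.8 μm/a
ISO 9224: D(t) = r_corr · t^b with b = 0.523 (carbon steel, B1)
  D(3) = 112.8 × 3^0.523 = 112.8 × 1.776 = 200.5 μm
  Mass loss = 200.5 μm × 7.85 g/cm³ = 1574 g·m⁻²

D(3) = 1.57e+03 g·m⁻²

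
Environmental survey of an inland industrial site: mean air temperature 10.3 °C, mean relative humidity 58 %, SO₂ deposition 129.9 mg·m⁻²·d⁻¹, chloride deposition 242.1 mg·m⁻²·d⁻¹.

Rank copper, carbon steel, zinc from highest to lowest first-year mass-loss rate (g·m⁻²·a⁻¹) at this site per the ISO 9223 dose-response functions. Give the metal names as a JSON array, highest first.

copper: temperature factor f = -0.080·(0.3) = -0.0240
  sulphur-dioxide contribution → 0.5618 μm/a
  chloride contribution → 0.6031 μm/a
  ⇒ r_corr(copper) = 1.165 μm/a
  mass loss = 1.165 μm/a × 8.96 g/cm³ = 10.44 g·m⁻²·a⁻¹
carbon steel: T>10 °C ⇒ hinge -0.054·(10.3−10) = -0.0162
  sulphur-dioxide contribution → 69.79 μm/a
  chloride contribution → 31.39 μm/a
  total first-year rate 101.2 μm/a
  mass loss = 101.2 μm/a × 7.85 g/cm³ = 794.3 g·m⁻²·a⁻¹
zinc: f(T) = -0.071·(T−10) [T>10 °C] = -0.0213
  sulphur-dioxide contribution → 1.549 μm/a
  chloride contribution → 1.526 μm/a
  ⇒ r_corr(zinc) = 3.075 μm/a
  mass loss = 3.075 μm/a × 7.14 g/cm³ = 21.96 g·m⁻²·a⁻¹
Ordering by g·m⁻²·a⁻¹: carbon steel (794) > zinc (22) > copper (10.4)

["carbon steel", "zinc", "copper"]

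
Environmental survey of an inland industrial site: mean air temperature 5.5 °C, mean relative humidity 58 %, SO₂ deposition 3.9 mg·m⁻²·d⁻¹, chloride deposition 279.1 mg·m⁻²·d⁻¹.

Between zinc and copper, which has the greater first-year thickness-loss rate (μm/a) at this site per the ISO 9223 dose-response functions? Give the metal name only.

zinc

zinc: temperature factor f = +0.038·(-4.5) = -0.1710
  SO₂ term: 0.0129·3.9^0.44·exp(0.046·58-0.1710) = 0.2852
  Cl⁻ term: 0.0175·279.1^0.57·exp(0.008·58+0.085·5.5) = 1.101
  r_corr = 0.2852 + 1.101 = 1.386 μm/a
copper: f(T) = +0.126·(T−10) [T≤10 °C] = -0.5670
  Pd branch = 0.0053·Pd^0.26·e^(0.059·RH+f) = 0.1312 μm/a
  Sd branch = 0.01025·Sd^0.27·e^(0.036·RH+0.049·T) = 0.4954 μm/a
  sum: 0.1312 + 0.4954 → r_corr = 0.6265 μm/a
Ordering by μm/a: zinc (1.39) > copper (0.627)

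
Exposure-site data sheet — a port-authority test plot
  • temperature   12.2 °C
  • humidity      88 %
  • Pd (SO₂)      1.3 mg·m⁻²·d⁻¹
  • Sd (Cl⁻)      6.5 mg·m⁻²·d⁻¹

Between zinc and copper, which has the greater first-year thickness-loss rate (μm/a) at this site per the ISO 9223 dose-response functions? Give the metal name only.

zinc: f(T) = -0.071·(T−10) [T>10 °C] = -0.1562
  sulphur-dioxide contribution → 0.7094 μm/a
  chloride contribution → 0.2901 μm/a
  ⇒ r_corr(zinc) = 0.9995 μm/a
copper: temperature factor f = -0.080·(2.2) = -0.1760
  sulphur-dioxide contribution → 0.8557 μm/a
  chloride contribution → 0.734 μm/a
  total first-year rate 1.59 μm/a
Ordering by μm/a: copper (1.59) > zinc (1)

copper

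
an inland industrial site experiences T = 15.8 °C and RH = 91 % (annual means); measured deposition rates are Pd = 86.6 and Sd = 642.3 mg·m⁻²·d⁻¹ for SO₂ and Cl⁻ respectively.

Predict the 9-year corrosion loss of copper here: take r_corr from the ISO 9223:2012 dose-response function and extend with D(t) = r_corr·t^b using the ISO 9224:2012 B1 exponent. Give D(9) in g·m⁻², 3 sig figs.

copper: f(T) = -0.080·(T−10) [T>10 °C] = -0.4640
  Pd branch = 0.0053·Pd^0.26·e^(0.059·RH+f) = 2.282 μm/a
  Cl⁻ term: 0.01025·642.3^0.27·exp(0.036·91+0.049·15.8) = 3.371
  sum: 2.282 + 3.371 → r_corr = 5.653 μm/a
ISO 9224: D(t) = r_corr · t^b with b = 0.667 (copper, B1)
  D(9) = 5.653 × 9^0.667 = 5.653 × 4.33 = 24.48 μm
  Mass loss = 24.48 μm × 8.96 g/cm³ = 219.3 g·m⁻²

D(9) = 219 g·m⁻²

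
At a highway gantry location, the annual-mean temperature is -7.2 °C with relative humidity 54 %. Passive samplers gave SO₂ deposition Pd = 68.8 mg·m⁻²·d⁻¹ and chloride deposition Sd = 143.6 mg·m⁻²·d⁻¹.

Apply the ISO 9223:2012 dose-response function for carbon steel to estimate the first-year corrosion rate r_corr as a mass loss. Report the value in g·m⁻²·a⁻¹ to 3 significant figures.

r_corr = 106 g·m⁻²·a⁻¹

carbon steel: temperature factor f = +0.150·(-17.2) = -2.5800
  SO₂ term: 1.77·68.8^0.52·exp(0.02·54-2.5800) = 3.565
  Cl⁻ term: 0.102·143.6^0.62·exp(0.033·54+0.04·-7.2) = 9.883
  r_corr = 3.565 + 9.883 = 13.45 μm/a
Convert to mass loss: 13.45 μm/a × 7.85 g/cm³ = 105.6 g·m⁻²·a⁻¹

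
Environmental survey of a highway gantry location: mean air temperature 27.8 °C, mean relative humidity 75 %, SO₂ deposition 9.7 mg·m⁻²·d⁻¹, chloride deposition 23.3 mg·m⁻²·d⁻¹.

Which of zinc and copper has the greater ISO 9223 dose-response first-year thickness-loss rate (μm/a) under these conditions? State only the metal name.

zinc: T>10 °C ⇒ hinge -0.071·(27.8−10) = -1.2638
  SO₂ term: 0.0129·9.7^0.44·exp(0.046·75-1.2638) = 0.312
  Cl⁻ term: 0.0175·23.3^0.57·exp(0.008·75+0.085·27.8) = 2.038
  sum: 0.312 + 2.038 → r_corr = 2.35 μm/a
copper: f(T) = -0.080·(T−10) [T>10 °C] = -1.4240
  SO₂ term: 0.0053·9.7^0.26·exp(0.059·75-1.4240) = 0.1924
  Sd branch = 0.01025·Sd^0.27·e^(0.036·RH+0.049·T) = 1.393 μm/a
  r_corr = 0.1924 + 1.393 = 1.586 μm/a
Ordering by μm/a: zinc (2.35) > copper (1.59)

zinc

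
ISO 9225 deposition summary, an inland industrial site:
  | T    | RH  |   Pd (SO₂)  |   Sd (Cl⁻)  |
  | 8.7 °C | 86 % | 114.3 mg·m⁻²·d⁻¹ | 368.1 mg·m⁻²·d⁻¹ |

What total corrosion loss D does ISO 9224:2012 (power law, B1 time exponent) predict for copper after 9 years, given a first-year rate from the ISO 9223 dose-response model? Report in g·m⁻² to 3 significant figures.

D(9) = 162 g·m⁻²

copper: T≤10 °C ⇒ hinge +0.126·(8.7−10) = -0.1638
  SO₂ term: 0.0053·114.3^0.26·exp(0.059·86-0.1638) = 2.465
  Cl⁻ term: 0.01025·368.1^0.27·exp(0.036·86+0.049·8.7) = 1.711
  r_corr = 2.465 + 1.711 = 4.176 μm/a
ISO 9224: D(t) = r_corr · t^b with b = 0.667 (copper, B1)
  D(9) = 4.176 × 9^0.667 = 4.176 × 4.33 = 18.08 μm
  Mass loss = 18.08 μm × 8.96 g/cm³ = 162 g·m⁻²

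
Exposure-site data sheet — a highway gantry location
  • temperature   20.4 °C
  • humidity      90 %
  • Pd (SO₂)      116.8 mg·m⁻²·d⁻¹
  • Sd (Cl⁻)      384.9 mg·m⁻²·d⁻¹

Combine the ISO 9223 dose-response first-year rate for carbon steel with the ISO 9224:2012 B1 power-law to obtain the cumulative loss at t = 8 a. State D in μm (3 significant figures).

D(8) = 750 μm

carbon steel: T>10 °C ⇒ hinge -0.054·(20.4−10) = -0.5616
  SO₂ term: 1.77·116.8^0.52·exp(0.02·90-0.5616) = 72.59
  Sd branch = 0.102·Sd^0.62·e^(0.033·RH+0.04·T) = 180.2 μm/a
  sum: 72.59 + 180.2 → r_corr = 252.8 μm/a
Power-law: D(8) = r_corr · 8^0.523
  D(8) = 252.8 × 8^0.523 = 252.8 × 2.967 = 750 μm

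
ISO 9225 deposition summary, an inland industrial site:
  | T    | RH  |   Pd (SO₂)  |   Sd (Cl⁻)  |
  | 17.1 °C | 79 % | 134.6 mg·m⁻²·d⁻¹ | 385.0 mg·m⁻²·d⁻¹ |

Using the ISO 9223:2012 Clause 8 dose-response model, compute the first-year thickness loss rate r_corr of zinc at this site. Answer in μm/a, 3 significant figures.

r_corr = 6.74 μm/a

zinc: temperature factor f = -0.071·(7.1) = -0.5041
  SO₂ term: 0.0129·134.6^0.44·exp(0.046·79-0.5041) = 2.551
  Cl⁻ term: 0.0175·385.0^0.57·exp(0.008·79+0.085·17.1) = 4.192
  sum: 2.551 + 4.192 → r_corr = 6.743 μm/a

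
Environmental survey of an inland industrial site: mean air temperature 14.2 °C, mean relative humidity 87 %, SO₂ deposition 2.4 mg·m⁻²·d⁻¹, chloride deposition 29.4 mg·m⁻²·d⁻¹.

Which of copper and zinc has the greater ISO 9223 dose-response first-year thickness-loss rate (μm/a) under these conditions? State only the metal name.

copper: T>10 °C ⇒ hinge -0.080·(14.2−10) = -0.3360
  SO₂ term: 0.0053·2.4^0.26·exp(0.059·87-0.3360) = 0.8062
  Cl⁻ term: 0.01025·29.4^0.27·exp(0.036·87+0.049·14.2) = 1.174
  r_corr = 0.8062 + 1.174 = 1.98 μm/a
zinc: T>10 °C ⇒ hinge -0.071·(14.2−10) = -0.2982
  Pd branch = 0.0129·Pd^0.44·e^(0.046·RH+f) = 0.7699 μm/a
  Cl⁻ term: 0.0175·29.4^0.57·exp(0.008·87+0.085·14.2) = 0.8062
  sum: 0.7699 + 0.8062 → r_corr = 1.576 μm/a
Ordering by μm/a: copper (1.98) > zinc (1.58)

copper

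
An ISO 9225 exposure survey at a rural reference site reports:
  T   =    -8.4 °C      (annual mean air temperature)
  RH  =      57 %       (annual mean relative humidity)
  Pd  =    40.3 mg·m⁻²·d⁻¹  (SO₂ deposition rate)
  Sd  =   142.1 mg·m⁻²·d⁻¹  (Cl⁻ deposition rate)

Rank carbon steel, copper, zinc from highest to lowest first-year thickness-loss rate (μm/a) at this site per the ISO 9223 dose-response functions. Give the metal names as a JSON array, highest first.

carbon steel: T≤10 °C ⇒ hinge +0.150·(-8.4−10) = -2.7600
  Pd branch = 1.77·Pd^0.52·e^(0.02·RH+f) = 2.394 μm/a
  Sd branch = 0.102·Sd^0.62·e^(0.033·RH+0.04·T) = 10.33 μm/a
  sum: 2.394 + 10.33 → r_corr = 12.73 μm/a
copper: T≤10 °C ⇒ hinge +0.126·(-8.4−10) = -2.3184
  Pd branch = 0.0053·Pd^0.26·e^(0.059·RH+f) = 0.03938 μm/a
  Sd branch = 0.01025·Sd^0.27·e^(0.036·RH+0.049·T) = 0.2015 μm/a
  sum: 0.03938 + 0.2015 → r_corr = 0.2409 μm/a
zinc: f(T) = +0.038·(T−10) [T≤10 °C] = -0.6992
  Pd branch = 0.0129·Pd^0.44·e^(0.046·RH+f) = 0.4487 μm/a
  Cl⁻ term: 0.0175·142.1^0.57·exp(0.008·57+0.085·-8.4) = 0.228
  r_corr = 0.4487 + 0.228 = 0.6767 μm/a
Ordering by μm/a: carbon steel (12.7) > zinc (0.677) > copper (0.241)

["carbon steel", "zinc", "copper"]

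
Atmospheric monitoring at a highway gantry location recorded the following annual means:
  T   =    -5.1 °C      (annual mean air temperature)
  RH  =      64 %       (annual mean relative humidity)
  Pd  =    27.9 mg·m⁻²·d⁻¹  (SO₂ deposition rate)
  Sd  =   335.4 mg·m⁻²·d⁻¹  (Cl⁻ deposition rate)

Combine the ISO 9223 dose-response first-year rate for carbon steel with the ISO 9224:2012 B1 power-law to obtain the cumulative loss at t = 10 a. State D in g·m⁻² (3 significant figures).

carbon steel: T≤10 °C ⇒ hinge +0.150·(-5.1−10) = -2.2650
  SO₂ term: 1.77·27.9^0.52·exp(0.02·64-2.2650) = 3.732
  Cl⁻ term: 0.102·335.4^0.62·exp(0.033·64+0.04·-5.1) = 25.3
  r_corr = 3.732 + 25.3 = 29.03 μm/a
Long-term exponent b (ISO 9224 Table 2, B1) = 0.523
  D(10) = 29.03 × 10^0.523 = 29.03 × 3.334 = 96.79 μm
  Mass loss = 96.79 μm × 7.85 g/cm³ = 759.8 g·m⁻²

D(10) = 760 g·m⁻²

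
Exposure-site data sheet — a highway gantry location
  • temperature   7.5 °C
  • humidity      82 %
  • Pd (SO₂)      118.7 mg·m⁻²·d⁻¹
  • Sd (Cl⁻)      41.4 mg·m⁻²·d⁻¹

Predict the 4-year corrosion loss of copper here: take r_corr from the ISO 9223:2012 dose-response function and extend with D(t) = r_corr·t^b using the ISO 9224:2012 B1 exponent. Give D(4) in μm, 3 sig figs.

copper: f(T) = +0.126·(T−10) [T≤10 °C] = -0.3150
  Pd branch = 0.0053·Pd^0.26·e^(0.059·RH+f) = 1.69 μm/a
  Sd branch = 0.01025·Sd^0.27·e^(0.036·RH+0.049·T) = 0.7744 μm/a
  sum: 1.69 + 0.7744 → r_corr = 2.465 μm/a
Power-law: D(4) = r_corr · 4^0.667
  D(4) = 2.465 × 4^0.667 = 2.465 × 2.521 = 6.213 μm

D(4) = 6.21 μm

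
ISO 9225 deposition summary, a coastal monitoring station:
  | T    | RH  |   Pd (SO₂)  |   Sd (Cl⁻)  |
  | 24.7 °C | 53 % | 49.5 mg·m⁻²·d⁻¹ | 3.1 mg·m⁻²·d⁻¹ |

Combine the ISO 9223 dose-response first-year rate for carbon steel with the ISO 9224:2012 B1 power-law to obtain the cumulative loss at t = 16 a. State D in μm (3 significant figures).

D(16) = 88.5 μm

carbon steel: temperature factor f = -0.054·(14.7) = -0.7938
  Pd branch = 1.77·Pd^0.52·e^(0.02·RH+f) = 17.57 μm/a
  Sd branch = 0.102·Sd^0.62·e^(0.033·RH+0.04·T) = 3.176 μm/a
  sum: 17.57 + 3.176 → r_corr = 20.75 μm/a
ISO 9224: D(t) = r_corr · t^b with b = 0.523 (carbon steel, B1)
  D(16) = 20.75 × 16^0.523 = 20.75 × 4.263 = 88.45 μm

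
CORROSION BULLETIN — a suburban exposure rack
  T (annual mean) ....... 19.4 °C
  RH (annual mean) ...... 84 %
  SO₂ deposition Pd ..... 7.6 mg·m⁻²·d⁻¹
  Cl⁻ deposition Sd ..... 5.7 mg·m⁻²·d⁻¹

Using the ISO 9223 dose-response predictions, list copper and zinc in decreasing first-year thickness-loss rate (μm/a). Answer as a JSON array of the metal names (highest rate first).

["copper", "zinc"]

copper: T>10 °C ⇒ hinge -0.080·(19.4−10) = -0.7520
  SO₂ term: 0.0053·7.6^0.26·exp(0.059·84-0.7520) = 0.6013
  Cl⁻ term: 0.01025·5.7^0.27·exp(0.036·84+0.049·19.4) = 0.8729
  r_corr = 0.6013 + 0.8729 = 1.474 μm/a
zinc: f(T) = -0.071·(T−10) [T>10 °C] = -0.6674
  Pd branch = 0.0129·Pd^0.44·e^(0.046·RH+f) = 0.7699 μm/a
  Sd branch = 0.0175·Sd^0.57·e^(0.008·RH+0.085·T) = 0.4807 μm/a
  r_corr = 0.7699 + 0.4807 = 1.251 μm/a
Ordering by μm/a: copper (1.47) > zinc (1.25)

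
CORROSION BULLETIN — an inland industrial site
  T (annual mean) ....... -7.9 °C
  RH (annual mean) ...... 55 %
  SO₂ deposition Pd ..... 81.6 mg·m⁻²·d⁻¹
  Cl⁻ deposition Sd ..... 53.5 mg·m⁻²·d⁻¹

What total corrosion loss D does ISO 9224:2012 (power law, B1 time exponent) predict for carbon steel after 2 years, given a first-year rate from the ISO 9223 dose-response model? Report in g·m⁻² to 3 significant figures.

D(2) = 101 g·m⁻²

carbon steel: temperature factor f = +0.150·(-17.9) = -2.6850
  sulphur-dioxide contribution → 3.578 μm/a
  chloride contribution → 5.385 μm/a
  ⇒ r_corr(carbon steel) = 8.963 μm/a
Long-term exponent b (ISO 9224 Table 2, B1) = 0.523
  D(2) = 8.963 × 2^0.523 = 8.963 × 1.437 = 12.88 μm
  Mass loss = 12.88 μm × 7.85 g/cm³ = 101.1 g·m⁻²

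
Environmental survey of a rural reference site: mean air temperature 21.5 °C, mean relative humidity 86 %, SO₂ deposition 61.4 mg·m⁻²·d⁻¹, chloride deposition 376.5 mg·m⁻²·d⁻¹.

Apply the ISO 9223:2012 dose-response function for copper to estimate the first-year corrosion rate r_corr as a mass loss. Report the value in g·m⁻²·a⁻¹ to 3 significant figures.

copper: f(T) = -0.080·(T−10) [T>10 °C] = -0.9200
  Pd branch = 0.0053·Pd^0.26·e^(0.059·RH+f) = 0.9846 μm/a
  Sd branch = 0.01025·Sd^0.27·e^(0.036·RH+0.049·T) = 3.223 μm/a
  sum: 0.9846 + 3.223 → r_corr = 4.208 μm/a
Convert to mass loss: 4.208 μm/a × 8.96 g/cm³ = 37.7 g·m⁻²·a⁻¹

r_corr = 37.7 g·m⁻²·a⁻¹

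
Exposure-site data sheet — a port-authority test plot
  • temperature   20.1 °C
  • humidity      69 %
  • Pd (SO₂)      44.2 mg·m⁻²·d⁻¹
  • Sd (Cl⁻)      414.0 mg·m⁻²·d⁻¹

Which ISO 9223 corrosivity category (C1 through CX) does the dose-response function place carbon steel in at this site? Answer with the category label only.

C5

carbon steel: f(T) = -0.054·(T−10) [T>10 °C] = -0.5454
  sulphur-dioxide contribution → 29.25 μm/a
  chloride contribution → 93.15 μm/a
  total first-year rate 122.4 μm/a
ISO 9223 Table 2 (carbon steel): 80 < 122 ≤ 200 μm/a ⇒ C5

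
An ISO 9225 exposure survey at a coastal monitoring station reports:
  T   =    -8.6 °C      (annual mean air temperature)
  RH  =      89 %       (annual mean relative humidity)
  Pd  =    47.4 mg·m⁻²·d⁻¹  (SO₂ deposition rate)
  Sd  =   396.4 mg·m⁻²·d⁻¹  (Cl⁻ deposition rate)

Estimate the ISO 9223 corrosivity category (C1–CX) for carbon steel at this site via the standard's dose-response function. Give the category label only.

carbon steel: T≤10 °C ⇒ hinge +0.150·(-8.6−10) = -2.7900
  SO₂ term: 1.77·47.4^0.52·exp(0.02·89-2.7900) = 4.794
  Sd branch = 0.102·Sd^0.62·e^(0.033·RH+0.04·T) = 55.66 μm/a
  sum: 4.794 + 55.66 → r_corr = 60.46 μm/a
60.5 μm/a falls in (50, 80] for carbon steel → category C4

C4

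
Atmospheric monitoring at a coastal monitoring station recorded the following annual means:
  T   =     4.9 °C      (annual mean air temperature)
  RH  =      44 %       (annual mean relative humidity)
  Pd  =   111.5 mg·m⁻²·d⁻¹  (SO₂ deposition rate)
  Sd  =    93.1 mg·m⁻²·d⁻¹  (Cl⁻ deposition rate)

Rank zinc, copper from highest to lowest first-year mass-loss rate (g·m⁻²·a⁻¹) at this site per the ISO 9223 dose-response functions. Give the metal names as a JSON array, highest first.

zinc: f(T) = +0.038·(T−10) [T≤10 °C] = -0.1938
  sulphur-dioxide contribution → 0.6401 μm/a
  chloride contribution → 0.5001 μm/a
  total first-year rate 1.14 μm/a
  mass loss = 1.14 μm/a × 7.14 g/cm³ = 8.141 g·m⁻²·a⁻¹
copper: T≤10 °C ⇒ hinge +0.126·(4.9−10) = -0.6426
  sulphur-dioxide contribution → 0.1273 μm/a
  chloride contribution → 0.216 μm/a
  total first-year rate 0.3434 μm/a
  mass loss = 0.3434 μm/a × 8.96 g/cm³ = 3.077 g·m⁻²·a⁻¹
Ordering by g·m⁻²·a⁻¹: zinc (8.14) > copper (3.08)

["zinc", "copper"]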